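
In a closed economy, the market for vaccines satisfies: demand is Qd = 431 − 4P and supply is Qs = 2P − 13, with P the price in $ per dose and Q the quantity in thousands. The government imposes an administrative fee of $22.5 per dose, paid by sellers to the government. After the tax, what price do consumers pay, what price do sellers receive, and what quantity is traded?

Consumers pay $81.5; sellers receive $59; quantity = 105.

Without the tax, 431 − 4P = 2P − 13 gives 6P = 444, so P* = $74 and Q* = 135.
With the tax collected from sellers, supply shifts: Qs = 2(P − 22.5) − 13.
New equilibrium: consumers pay $81.5, sellers receive $59, Q = 105. (Wedge: Pb − Ps = 22.5.)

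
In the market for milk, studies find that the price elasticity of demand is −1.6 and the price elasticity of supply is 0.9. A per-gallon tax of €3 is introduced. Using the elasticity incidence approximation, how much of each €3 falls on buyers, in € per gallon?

Incidence ratio: buyers' share ≈ εs / (εs + |εd|) = 0.9 / (0.9 + 1.6) = 0.36.
So buyers bear ≈ 0.36 × €3 = €1.08; producers bear €1.92.

Buyers bear ≈ €1.08 per gallon.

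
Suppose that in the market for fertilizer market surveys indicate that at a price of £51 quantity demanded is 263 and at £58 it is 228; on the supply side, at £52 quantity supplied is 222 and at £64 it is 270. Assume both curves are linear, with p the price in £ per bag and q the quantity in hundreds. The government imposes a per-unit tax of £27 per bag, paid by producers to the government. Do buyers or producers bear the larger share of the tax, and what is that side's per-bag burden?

Demand slope: (228 − 263)/(58 − 51) = -5, so qd = 518 − 5p.
Supply slope: (270 − 222)/(64 − 52) = 4, so qs = 4p + 14.
Without the tax, 518 − 5p = 4p + 14 gives 9p = 504, so p* = £56 and q* = 238.
With the tax collected from producers, supply shifts: qs = 4(p − 27) + 14.
New equilibrium: buyers pay £68, producers receive £41, q = 178. (Wedge: pb − ps = 27.)
Per-bag burden: buyers £12, producers £15.
Producers take the larger share because supply is less price-elastic here (demand slope 5 vs supply slope 4).
The less price-elastic side of the market bears the larger share of a per-unit tax.

Producers bear the larger share: £15 per bag.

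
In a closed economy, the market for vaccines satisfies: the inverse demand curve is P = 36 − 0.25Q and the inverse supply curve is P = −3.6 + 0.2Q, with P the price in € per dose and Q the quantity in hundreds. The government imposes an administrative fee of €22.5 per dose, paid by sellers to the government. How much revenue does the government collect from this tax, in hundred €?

Rewrite in direct form: Qd = 144 − 4P and Qs = 5P + 18.
Without the tax, 144 − 4P = 5P + 18 gives 9P = 126, so P* = €14 and Q* = 88.
With the tax collected from sellers, supply shifts: Qs = 5(P − 22.5) + 18.
Solving gives Q = 38 with buyers paying €26.5 and sellers receiving €4 (the €22.5 wedge).
Revenue = t · Q = 22.5 · 38 = €855.

Tax revenue = €855 hundred.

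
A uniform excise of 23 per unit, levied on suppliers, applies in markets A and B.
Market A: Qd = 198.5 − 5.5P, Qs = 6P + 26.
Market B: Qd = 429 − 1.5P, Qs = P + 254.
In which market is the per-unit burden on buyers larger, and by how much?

Market A: pre-tax P* = 15, Q* = 116; post-tax Q = 50; per-unit burden on buyers = 12.
Market B: pre-tax P* = 70, Q* = 324; post-tax Q = 310.2; per-unit burden on buyers = 9.2.
Difference: 12 vs 9.2 → market A is larger by 2.8.

Market A, by 2.8.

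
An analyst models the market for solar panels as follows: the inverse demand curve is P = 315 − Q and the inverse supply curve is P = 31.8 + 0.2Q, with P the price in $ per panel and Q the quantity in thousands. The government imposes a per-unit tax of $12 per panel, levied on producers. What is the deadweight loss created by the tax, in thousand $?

Rewrite in direct form: Qd = 315 − P and Qs = 5P − 159.
Before the tax: set 315 − P = 5P − 159 → P* = $79, Q* = 236.
With the tax collected from producers, supply shifts: Qs = 5(P − 12) − 159.
New equilibrium: consumers pay $89, producers receive $77, Q = 226. (Wedge: Pb − Ps = 12.)
Quantity falls by |ΔQ| = |236 − 226| = 10.
DWL = ½ · t · |ΔQ| = ½ · 12 · 10 = $60.

Deadweight loss = $60 thousand.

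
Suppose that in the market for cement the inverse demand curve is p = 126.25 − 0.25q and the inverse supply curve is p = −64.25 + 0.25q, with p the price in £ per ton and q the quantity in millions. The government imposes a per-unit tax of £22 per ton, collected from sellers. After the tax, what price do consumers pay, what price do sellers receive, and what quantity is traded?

Rewrite in direct form: qd = 505 − 4p and qs = 4p + 257.
Before the tax: set 505 − 4p = 4p + 257 → p* = £31, q* = 381.
With the tax collected from sellers, supply shifts: qs = 4(p − 22) + 257.
New equilibrium: consumers pay £42, sellers receive £20, q = 337. (Wedge: pb − ps = 22.)
The less price-elastic side of the market bears the larger share of a per-unit tax.

Consumers pay £42; sellers receive £20; quantity = 337.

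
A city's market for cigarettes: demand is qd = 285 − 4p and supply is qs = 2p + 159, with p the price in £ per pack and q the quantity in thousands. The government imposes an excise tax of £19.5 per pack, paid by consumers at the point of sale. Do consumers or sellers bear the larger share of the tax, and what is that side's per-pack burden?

Sellers bear the larger share: £13 per pack.

Before the tax: set 285 − 4p = 2p + 159 → p* = £21, q* = 201.
With the tax collected from consumers, demand (in seller-price terms) shifts: qd = 285 − 4(p + 19.5).
Solving gives q = 175 with consumers paying £27.5 and sellers receiving £8 (the £19.5 wedge).
Per-pack burden: consumers £6.5, sellers £13.
Sellers take the larger share because supply is less price-elastic here (demand slope 4 vs supply slope 2).
The less price-elastic side of the market bears the larger share of a per-unit tax.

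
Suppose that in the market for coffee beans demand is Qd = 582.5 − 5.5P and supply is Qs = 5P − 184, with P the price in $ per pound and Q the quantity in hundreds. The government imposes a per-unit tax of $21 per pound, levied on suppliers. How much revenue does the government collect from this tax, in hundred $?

Without the tax, 582.5 − 5.5P = 5P − 184 gives 10.5P = 766.5, so P* = $73 and Q* = 181.
With the tax collected from suppliers, supply shifts: Qs = 5(P − 21) − 184.
New equilibrium: consumers pay $83, suppliers receive $62, Q = 126. (Wedge: Pb − Ps = 21.)
Revenue = t · Q = 21 · 126 = $2646.

Tax revenue = $2646 hundred.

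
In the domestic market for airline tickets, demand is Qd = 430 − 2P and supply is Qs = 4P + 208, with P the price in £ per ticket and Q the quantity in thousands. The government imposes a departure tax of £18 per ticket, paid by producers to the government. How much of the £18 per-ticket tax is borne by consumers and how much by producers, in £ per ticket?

Consumers bear £12 per ticket; producers bear £6 per ticket.

Without the tax, 430 − 2P = 4P + 208 gives 6P = 222, so P* = £37 and Q* = 356.
With the tax collected from producers, supply shifts: Qs = 4(P − 18) + 208.
Solving gives Q = 332 with consumers paying £49 and producers receiving £31 (the £18 wedge).
Burden on consumers: £12; on producers: £6. (They sum to £18.)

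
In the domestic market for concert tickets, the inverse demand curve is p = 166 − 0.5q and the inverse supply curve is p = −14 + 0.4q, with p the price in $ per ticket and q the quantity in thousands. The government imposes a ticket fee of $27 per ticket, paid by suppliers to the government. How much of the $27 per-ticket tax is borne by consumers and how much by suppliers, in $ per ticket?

Consumers bear $15 per ticket; suppliers bear $12 per ticket.

Inverting to q(p) form: qd = 332 − 2p; qs = 2.5p + 35.
Without the tax, 332 − 2p = 2.5p + 35 gives 4.5p = 297, so p* = $66 and q* = 200.
With the tax collected from suppliers, supply shifts: qs = 2.5(p − 27) + 35.
Solving gives q = 170 with consumers paying $81 and suppliers receiving $54 (the $27 wedge).
Burden on consumers: $15; on suppliers: $12. (They sum to $27.)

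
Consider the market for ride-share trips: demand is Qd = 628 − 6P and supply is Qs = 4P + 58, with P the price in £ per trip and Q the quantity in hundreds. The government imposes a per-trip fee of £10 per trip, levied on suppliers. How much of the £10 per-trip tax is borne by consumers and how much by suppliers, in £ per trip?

Without the tax, 628 − 6P = 4P + 58 gives 10P = 570, so P* = £57 and Q* = 286.
With the tax collected from suppliers, supply shifts: Qs = 4(P − 10) + 58.
Solving gives Q = 262 with consumers paying £61 and suppliers receiving £51 (the £10 wedge).
Burden on consumers: £4; on suppliers: £6. (They sum to £10.)

Consumers bear £4 per trip; suppliers bear £6 per trip.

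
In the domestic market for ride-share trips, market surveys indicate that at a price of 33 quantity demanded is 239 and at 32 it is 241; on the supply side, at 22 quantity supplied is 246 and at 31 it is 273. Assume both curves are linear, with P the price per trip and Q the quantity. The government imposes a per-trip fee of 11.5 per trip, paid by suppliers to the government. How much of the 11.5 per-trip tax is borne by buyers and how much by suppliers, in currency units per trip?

Buyers bear 6.9 per trip; suppliers bear 4.6 per trip.

Demand slope: (241 − 239)/(32 − 33) = -2, so Qd = 305 − 2P.
Supply slope: (273 − 246)/(31 − 22) = 3, so Qs = 3P + 180.
Before the tax: set 305 − 2P = 3P + 180 → P* = 25, Q* = 255.
With the tax collected from suppliers, supply shifts: Qs = 3(P − 11.5) + 180.
Solving gives Q = 241.2 with buyers paying 31.9 and suppliers receiving 20.4 (the 11.5 wedge).
Burden on buyers: 6.9; on suppliers: 4.6. (They sum to 11.5.)
The less price-elastic side of the market bears the larger share of a per-unit tax.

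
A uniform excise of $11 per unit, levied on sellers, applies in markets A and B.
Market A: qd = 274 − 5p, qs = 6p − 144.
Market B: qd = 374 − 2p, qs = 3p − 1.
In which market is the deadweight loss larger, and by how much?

Market A, by $92.4.

Market A: pre-tax p* = $38, q* = 84; post-tax q = 54; deadweight loss = $165.
Market B: pre-tax p* = $75, q* = 224; post-tax q = 210.8; deadweight loss = $72.6.
Difference: $165 vs $72.6 → market A is larger by $92.4.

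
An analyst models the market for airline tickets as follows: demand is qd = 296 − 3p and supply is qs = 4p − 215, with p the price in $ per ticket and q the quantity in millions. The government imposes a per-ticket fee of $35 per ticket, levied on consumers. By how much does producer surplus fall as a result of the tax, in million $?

Producer surplus falls by $705 million.

Before the tax: set 296 − 3p = 4p − 215 → p* = $73, q* = 77.
With the tax collected from consumers, demand (in seller-price terms) shifts: qd = 296 − 3(p + 35).
New equilibrium: consumers pay $93, suppliers receive $58, q = 17. (Wedge: pb − ps = 35.)
ΔPS is the trapezoid between Q = 17 and Q = 77 of height $15: ½ · (77 + 17) · 15 = $705.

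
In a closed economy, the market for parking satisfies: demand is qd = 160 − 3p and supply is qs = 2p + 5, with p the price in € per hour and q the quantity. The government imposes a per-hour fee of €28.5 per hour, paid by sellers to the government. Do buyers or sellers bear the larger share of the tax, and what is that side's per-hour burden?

Before the tax: set 160 − 3p = 2p + 5 → p* = €31, q* = 67.
With the tax collected from sellers, supply shifts: qs = 2(p − 28.5) + 5.
New equilibrium: buyers pay €42.4, sellers receive €13.9, q = 32.8. (Wedge: pb − ps = 28.5.)
Per-hour burden: buyers €11.4, sellers €17.1.
Sellers take the larger share because supply is less price-elastic here (demand slope 3 vs supply slope 2).
The less price-elastic side of the market bears the larger share of a per-unit tax.

Sellers bear the larger share: €17.1 per hour.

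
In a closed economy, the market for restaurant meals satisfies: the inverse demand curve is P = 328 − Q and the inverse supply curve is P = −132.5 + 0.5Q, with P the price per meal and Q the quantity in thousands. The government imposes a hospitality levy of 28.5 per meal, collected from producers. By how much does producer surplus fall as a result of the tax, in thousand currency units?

Producer surplus falls by 2826.25 thousand.

Rewrite in direct form: Qd = 328 − P and Qs = 2P + 265.
Without the tax, 328 − P = 2P + 265 gives 3P = 63, so P* = 21 and Q* = 307.
With the tax collected from producers, supply shifts: Qs = 2(P − 28.5) + 265.
Solving gives Q = 288 with consumers paying 40 and producers receiving 11.5 (the 28.5 wedge).
ΔPS is the trapezoid between Q = 288 and Q = 307 of height 9.5: ½ · (307 + 288) · 9.5 = 2826.25.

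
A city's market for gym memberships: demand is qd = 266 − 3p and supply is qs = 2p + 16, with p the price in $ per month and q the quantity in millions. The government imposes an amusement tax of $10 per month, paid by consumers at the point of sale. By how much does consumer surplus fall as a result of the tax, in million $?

Consumer surplus falls by $440 million.

Without the tax, 266 − 3p = 2p + 16 gives 5p = 250, so p* = $50 and q* = 116.
With the tax collected from consumers, demand (in seller-price terms) shifts: qd = 266 − 3(p + 10).
Solving gives q = 104 with consumers paying $54 and producers receiving $44 (the $10 wedge).
ΔCS is the trapezoid between Q = 104 and Q = 116 of height $4: ½ · (116 + 104) · 4 = $440.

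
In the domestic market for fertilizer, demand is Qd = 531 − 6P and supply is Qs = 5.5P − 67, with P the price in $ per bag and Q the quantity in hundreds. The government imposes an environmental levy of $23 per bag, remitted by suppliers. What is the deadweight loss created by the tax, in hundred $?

Deadweight loss = $759 hundred.

Before the tax: set 531 − 6P = 5.5P − 67 → P* = $52, Q* = 219.
With the tax collected from suppliers, supply shifts: Qs = 5.5(P − 23) − 67.
Solving gives Q = 153 with consumers paying $63 and suppliers receiving $40 (the $23 wedge).
Quantity falls by |ΔQ| = |219 − 153| = 66.
DWL = ½ · t · |ΔQ| = ½ · 23 · 66 = $759.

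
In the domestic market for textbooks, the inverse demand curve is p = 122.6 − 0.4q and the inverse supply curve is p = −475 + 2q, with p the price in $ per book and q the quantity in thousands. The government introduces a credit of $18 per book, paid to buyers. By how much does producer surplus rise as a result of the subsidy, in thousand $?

Rewrite in direct form: qd = 306.5 − 2.5p and qs = 0.5p + 237.5.
Without the subsidy, 306.5 − 2.5p = 0.5p + 237.5 gives 3p = 69, so p* = $23 and q* = 249.
With a per-unit subsidy paid to buyers, each effectively pays p − 18, so demand becomes qd = 306.5 − 2.5(p − 18).
New equilibrium: buyers pay $20, sellers receive $38, q = 256.5. (Wedge: pb − ps = −18.)
ΔPS is the trapezoid between Q = 256.5 and Q = 249 of height $15: ½ · (249 + 256.5) · 15 = $3791.25.

Producer surplus rises by $3791.25 thousand.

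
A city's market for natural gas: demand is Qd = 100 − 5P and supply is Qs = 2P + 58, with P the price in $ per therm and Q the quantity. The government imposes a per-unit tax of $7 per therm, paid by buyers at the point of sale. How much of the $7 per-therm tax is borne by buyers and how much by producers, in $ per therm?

Buyers bear $2 per therm; producers bear $5 per therm.

Without the tax, 100 − 5P = 2P + 58 gives 7P = 42, so P* = $6 and Q* = 70.
With the tax collected from buyers, demand (in seller-price terms) shifts: Qd = 100 − 5(P + 7).
Solving gives Q = 60 with buyers paying $8 and producers receiving $1 (the $7 wedge).
Burden on buyers: $2; on producers: $5. (They sum to $7.)
The less price-elastic side of the market bears the larger share of a per-unit tax.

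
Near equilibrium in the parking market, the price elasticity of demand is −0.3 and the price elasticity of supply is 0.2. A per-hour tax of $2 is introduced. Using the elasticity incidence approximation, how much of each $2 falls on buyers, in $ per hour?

Buyers bear ≈ $0.8 per hour.

Incidence ratio: buyers' share ≈ εs / (εs + |εd|) = 0.2 / (0.2 + 0.3) = 0.4.
So buyers bear ≈ 0.4 × $2 = $0.8; sellers bear $1.2.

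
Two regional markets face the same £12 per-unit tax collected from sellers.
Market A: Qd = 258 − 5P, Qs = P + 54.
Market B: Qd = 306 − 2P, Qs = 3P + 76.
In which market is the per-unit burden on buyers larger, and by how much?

Market B, by £5.2.

Market A: pre-tax P* = £34, Q* = 88; post-tax Q = 78; per-unit burden on buyers = £2.
Market B: pre-tax P* = £46, Q* = 214; post-tax Q = 199.6; per-unit burden on buyers = £7.2.
Difference: £2 vs £7.2 → market B is larger by £5.2.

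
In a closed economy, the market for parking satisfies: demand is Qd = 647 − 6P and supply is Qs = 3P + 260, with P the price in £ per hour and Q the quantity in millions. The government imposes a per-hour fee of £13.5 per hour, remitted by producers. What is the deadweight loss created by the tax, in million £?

Deadweight loss = £182.25 million.

Without the tax, 647 − 6P = 3P + 260 gives 9P = 387, so P* = £43 and Q* = 389.
With the tax collected from producers, supply shifts: Qs = 3(P − 13.5) + 260.
New equilibrium: consumers pay £47.5, producers receive £34, Q = 362. (Wedge: Pb − Ps = 13.5.)
Quantity falls by |ΔQ| = |389 − 362| = 27.
DWL = ½ · t · |ΔQ| = ½ · 13.5 · 27 = £182.25.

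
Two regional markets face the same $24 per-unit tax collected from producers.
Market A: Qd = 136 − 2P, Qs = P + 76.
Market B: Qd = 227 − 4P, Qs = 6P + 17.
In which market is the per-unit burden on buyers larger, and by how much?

Market B, by $6.4.

Market A: pre-tax P* = $20, Q* = 96; post-tax Q = 80; per-unit burden on buyers = $8.
Market B: pre-tax P* = $21, Q* = 143; post-tax Q = 85.4; per-unit burden on buyers = $14.4.
Difference: $8 vs $14.4 → market B is larger by $6.4.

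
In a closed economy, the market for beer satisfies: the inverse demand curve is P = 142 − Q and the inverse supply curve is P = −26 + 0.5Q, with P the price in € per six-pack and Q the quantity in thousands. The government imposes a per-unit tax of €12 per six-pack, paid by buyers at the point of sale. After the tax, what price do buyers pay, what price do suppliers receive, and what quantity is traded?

Rewrite in direct form: Qd = 142 − P and Qs = 2P + 52.
Before the tax: set 142 − P = 2P + 52 → P* = €30, Q* = 112.
With the tax collected from buyers, demand (in seller-price terms) shifts: Qd = 142 − (P + 12).
New equilibrium: buyers pay €38, suppliers receive €26, Q = 104. (Wedge: Pb − Ps = 12.)

Buyers pay €38; suppliers receive €26; quantity = 104.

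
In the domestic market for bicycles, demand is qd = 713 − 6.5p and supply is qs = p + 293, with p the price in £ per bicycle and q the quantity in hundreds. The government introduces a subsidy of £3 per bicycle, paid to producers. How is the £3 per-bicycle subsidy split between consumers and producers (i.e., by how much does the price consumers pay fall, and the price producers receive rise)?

Consumers gain £0.4 per bicycle; producers gain £2.6 per bicycle.

Before the subsidy: set 713 − 6.5p = p + 293 → p* = £56, q* = 349.
With a per-unit subsidy paid to producers, each receives p + 3 per unit sold, so supply becomes qs = (p + 3) + 293.
Solving gives q = 351.6 with consumers paying £55.6 and producers receiving £58.6 (the £3 wedge).
Gain to consumers: £0.4; to producers: £2.6. (They sum to £3.)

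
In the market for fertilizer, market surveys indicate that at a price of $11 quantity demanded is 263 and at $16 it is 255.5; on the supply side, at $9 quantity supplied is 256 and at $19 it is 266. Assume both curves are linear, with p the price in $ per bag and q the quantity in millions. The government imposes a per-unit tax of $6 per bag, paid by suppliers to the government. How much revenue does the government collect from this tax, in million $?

Demand slope: (255.5 − 263)/(16 − 11) = -1.5, so qd = 279.5 − 1.5p.
Supply slope: (266 − 256)/(19 − 9) = 1, so qs = p + 247.
Without the tax, 279.5 − 1.5p = p + 247 gives 2.5p = 32.5, so p* = $13 and q* = 260.
With the tax collected from suppliers, supply shifts: qs = (p − 6) + 247.
New equilibrium: buyers pay $15.4, suppliers receive $9.4, q = 256.4. (Wedge: pb − ps = 6.)
Revenue = t · Q = 6 · 256.4 = $1538.4.

Tax revenue = $1538.4 million.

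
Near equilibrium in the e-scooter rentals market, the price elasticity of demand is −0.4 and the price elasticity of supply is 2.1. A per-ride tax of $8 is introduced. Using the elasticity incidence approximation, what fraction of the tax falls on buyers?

Incidence ratio: buyers' share ≈ εs / (εs + |εd|) = 2.1 / (2.1 + 0.4) = 0.84.
Supply is the more elastic side, so buyers bear the larger share.

Buyers' share ≈ 0.84.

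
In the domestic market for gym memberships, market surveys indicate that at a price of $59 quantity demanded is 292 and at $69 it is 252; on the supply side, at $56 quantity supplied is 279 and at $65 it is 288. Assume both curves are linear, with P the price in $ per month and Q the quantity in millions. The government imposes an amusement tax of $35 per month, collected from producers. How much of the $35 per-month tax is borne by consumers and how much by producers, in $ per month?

Demand slope: (252 − 292)/(69 − 59) = -4, so Qd = 528 − 4P.
Supply slope: (288 − 279)/(65 − 56) = 1, so Qs = P + 223.
Before the tax: set 528 − 4P = P + 223 → P* = $61, Q* = 284.
With the tax collected from producers, supply shifts: Qs = (P − 35) + 223.
Solving gives Q = 256 with consumers paying $68 and producers receiving $33 (the $35 wedge).
Burden on consumers: $7; on producers: $28. (They sum to $35.)
The less price-elastic side of the market bears the larger share of a per-unit tax.

Consumers bear $7 per month; producers bear $28 per month.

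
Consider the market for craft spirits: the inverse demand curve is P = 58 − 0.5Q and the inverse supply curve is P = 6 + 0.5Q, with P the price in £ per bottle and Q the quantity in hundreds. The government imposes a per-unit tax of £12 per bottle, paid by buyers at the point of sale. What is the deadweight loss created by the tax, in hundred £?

Deadweight loss = £72 hundred.

Rewrite in direct form: Qd = 116 − 2P and Qs = 2P − 12.
Without the tax, 116 − 2P = 2P − 12 gives 4P = 128, so P* = £32 and Q* = 52.
With the tax collected from buyers, demand (in seller-price terms) shifts: Qd = 116 − 2(P + 12).
New equilibrium: buyers pay £38, sellers receive £26, Q = 40. (Wedge: Pb − Ps = 12.)
Quantity falls by |ΔQ| = |52 − 40| = 12.
DWL = ½ · t · |ΔQ| = ½ · 12 · 12 = £72.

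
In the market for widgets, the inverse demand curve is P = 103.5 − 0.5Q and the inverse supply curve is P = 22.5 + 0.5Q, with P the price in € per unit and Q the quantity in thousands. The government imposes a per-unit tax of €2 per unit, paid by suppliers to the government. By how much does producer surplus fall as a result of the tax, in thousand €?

Producer surplus falls by €80 thousand.

Rewrite in direct form: Qd = 207 − 2P and Qs = 2P − 45.
Before the tax: set 207 − 2P = 2P − 45 → P* = €63, Q* = 81.
With the tax collected from suppliers, supply shifts: Qs = 2(P − 2) − 45.
New equilibrium: buyers pay €64, suppliers receive €62, Q = 79. (Wedge: Pb − Ps = 2.)
ΔPS is the trapezoid between Q = 79 and Q = 81 of height €1: ½ · (81 + 79) · 1 = €80.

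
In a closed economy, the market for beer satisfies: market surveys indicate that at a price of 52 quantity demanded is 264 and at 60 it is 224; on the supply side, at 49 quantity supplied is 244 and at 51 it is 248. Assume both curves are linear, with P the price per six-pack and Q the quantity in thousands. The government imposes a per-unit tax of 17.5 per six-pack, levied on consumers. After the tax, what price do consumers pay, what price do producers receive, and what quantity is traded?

Consumers pay 59; producers receive 41.5; quantity = 229.

Demand slope: (224 − 264)/(60 − 52) = -5, so Qd = 524 − 5P.
Supply slope: (248 − 244)/(51 − 49) = 2, so Qs = 2P + 146.
Without the tax, 524 − 5P = 2P + 146 gives 7P = 378, so P* = 54 and Q* = 254.
With the tax collected from consumers, demand (in seller-price terms) shifts: Qd = 524 − 5(P + 17.5).
New equilibrium: consumers pay 59, producers receive 41.5, Q = 229. (Wedge: Pb − Ps = 17.5.)
The less price-elastic side of the market bears the larger share of a per-unit tax.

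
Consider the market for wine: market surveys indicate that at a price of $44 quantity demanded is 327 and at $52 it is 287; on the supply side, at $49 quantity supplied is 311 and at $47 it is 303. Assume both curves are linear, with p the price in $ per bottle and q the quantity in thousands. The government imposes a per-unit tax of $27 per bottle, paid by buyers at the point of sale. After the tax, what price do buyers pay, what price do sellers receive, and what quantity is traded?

Buyers pay $60; sellers receive $33; quantity = 247.

Demand slope: (287 − 327)/(52 − 44) = -5, so qd = 547 − 5p.
Supply slope: (303 − 311)/(47 − 49) = 4, so qs = 4p + 115.
Without the tax, 547 − 5p = 4p + 115 gives 9p = 432, so p* = $48 and q* = 307.
With the tax collected from buyers, demand (in seller-price terms) shifts: qd = 547 − 5(p + 27).
Solving gives q = 247 with buyers paying $60 and sellers receiving $33 (the $27 wedge).
The less price-elastic side of the market bears the larger share of a per-unit tax.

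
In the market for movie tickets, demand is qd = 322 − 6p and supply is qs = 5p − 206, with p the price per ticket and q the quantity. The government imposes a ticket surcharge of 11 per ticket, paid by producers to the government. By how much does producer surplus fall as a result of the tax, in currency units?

Before the tax: set 322 − 6p = 5p − 206 → p* = 48, q* = 34.
With the tax collected from producers, supply shifts: qs = 5(p − 11) − 206.
New equilibrium: buyers pay 53, producers receive 42, q = 4. (Wedge: pb − ps = 11.)
ΔPS is the trapezoid between Q = 4 and Q = 34 of height 6: ½ · (34 + 4) · 6 = 114.

Producer surplus falls by 114.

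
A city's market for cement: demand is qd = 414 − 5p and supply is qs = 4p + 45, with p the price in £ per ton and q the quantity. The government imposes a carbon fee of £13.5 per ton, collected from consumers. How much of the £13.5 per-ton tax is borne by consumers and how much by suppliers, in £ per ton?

Consumers bear £6 per ton; suppliers bear £7.5 per ton.

Before the tax: set 414 − 5p = 4p + 45 → p* = £41, q* = 209.
With the tax collected from consumers, demand (in seller-price terms) shifts: qd = 414 − 5(p + 13.5).
Solving gives q = 179 with consumers paying £47 and suppliers receiving £33.5 (the £13.5 wedge).
Burden on consumers: £6; on suppliers: £7.5. (They sum to £13.5.)
The less price-elastic side of the market bears the larger share of a per-unit tax.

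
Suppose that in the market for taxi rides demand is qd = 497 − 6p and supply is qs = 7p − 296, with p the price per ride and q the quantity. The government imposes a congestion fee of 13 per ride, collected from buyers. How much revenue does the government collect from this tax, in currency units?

Tax revenue = 1157.

Before the tax: set 497 − 6p = 7p − 296 → p* = 61, q* = 131.
With the tax collected from buyers, demand (in seller-price terms) shifts: qd = 497 − 6(p + 13).
New equilibrium: buyers pay 68, sellers receive 55, q = 89. (Wedge: pb − ps = 13.)
Revenue = t · Q = 13 · 89 = 1157.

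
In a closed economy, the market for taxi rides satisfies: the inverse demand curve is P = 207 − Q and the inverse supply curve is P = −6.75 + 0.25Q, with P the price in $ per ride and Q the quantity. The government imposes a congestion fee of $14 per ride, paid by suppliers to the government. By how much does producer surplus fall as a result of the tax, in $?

Rewrite in direct form: Qd = 207 − P and Qs = 4P + 27.
Before the tax: set 207 − P = 4P + 27 → P* = $36, Q* = 171.
With the tax collected from suppliers, supply shifts: Qs = 4(P − 14) + 27.
New equilibrium: consumers pay $47.2, suppliers receive $33.2, Q = 159.8. (Wedge: Pb − Ps = 14.)
ΔPS is the trapezoid between Q = 159.8 and Q = 171 of height $2.8: ½ · (171 + 159.8) · 2.8 = $463.12.

Producer surplus falls by $463.12.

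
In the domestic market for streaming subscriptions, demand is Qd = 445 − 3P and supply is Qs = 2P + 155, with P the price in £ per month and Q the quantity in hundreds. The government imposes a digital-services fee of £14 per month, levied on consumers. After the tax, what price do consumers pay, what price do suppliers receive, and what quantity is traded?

Before the tax: set 445 − 3P = 2P + 155 → P* = £58, Q* = 271.
With the tax collected from consumers, demand (in seller-price terms) shifts: Qd = 445 − 3(P + 14).
New equilibrium: consumers pay £63.6, suppliers receive £49.6, Q = 254.2. (Wedge: Pb − Ps = 14.)

Consumers pay £63.6; suppliers receive £49.6; quantity = 254.2.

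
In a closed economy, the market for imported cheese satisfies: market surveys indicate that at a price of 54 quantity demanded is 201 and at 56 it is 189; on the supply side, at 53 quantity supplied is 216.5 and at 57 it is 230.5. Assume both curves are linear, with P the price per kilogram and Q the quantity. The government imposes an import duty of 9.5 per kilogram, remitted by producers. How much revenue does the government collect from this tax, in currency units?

Tax revenue = 1824.

Demand slope: (189 − 201)/(56 − 54) = -6, so Qd = 525 − 6P.
Supply slope: (230.5 − 216.5)/(57 − 53) = 3.5, so Qs = 3.5P + 31.
Before the tax: set 525 − 6P = 3.5P + 31 → P* = 52, Q* = 213.
With the tax collected from producers, supply shifts: Qs = 3.5(P − 9.5) + 31.
Solving gives Q = 192 with consumers paying 55.5 and producers receiving 46 (the 9.5 wedge).
Revenue = t · Q = 9.5 · 192 = 1824.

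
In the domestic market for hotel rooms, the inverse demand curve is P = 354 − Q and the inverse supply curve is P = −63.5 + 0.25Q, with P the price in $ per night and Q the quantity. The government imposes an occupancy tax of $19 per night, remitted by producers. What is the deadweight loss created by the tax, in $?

Deadweight loss = $144.4.

Inverting to Q(P) form: Qd = 354 − P; Qs = 4P + 254.
Before the tax: set 354 − P = 4P + 254 → P* = $20, Q* = 334.
With the tax collected from producers, supply shifts: Qs = 4(P − 19) + 254.
New equilibrium: buyers pay $35.2, producers receive $16.2, Q = 318.8. (Wedge: Pb − Ps = 19.)
Quantity falls by |ΔQ| = |334 − 318.8| = 15.2.
DWL = ½ · t · |ΔQ| = ½ · 19 · 15.2 = $144.4.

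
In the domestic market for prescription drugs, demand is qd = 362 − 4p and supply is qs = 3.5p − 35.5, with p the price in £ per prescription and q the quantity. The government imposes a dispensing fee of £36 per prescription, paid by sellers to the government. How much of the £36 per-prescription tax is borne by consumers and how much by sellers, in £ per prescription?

Without the tax, 362 − 4p = 3.5p − 35.5 gives 7.5p = 397.5, so p* = £53 and q* = 150.
With the tax collected from sellers, supply shifts: qs = 3.5(p − 36) − 35.5.
Solving gives q = 82.8 with consumers paying £69.8 and sellers receiving £33.8 (the £36 wedge).
Burden on consumers: £16.8; on sellers: £19.2. (They sum to £36.)
The less price-elastic side of the market bears the larger share of a per-unit tax.

Consumers bear £16.8 per prescription; sellers bear £19.2 per prescription.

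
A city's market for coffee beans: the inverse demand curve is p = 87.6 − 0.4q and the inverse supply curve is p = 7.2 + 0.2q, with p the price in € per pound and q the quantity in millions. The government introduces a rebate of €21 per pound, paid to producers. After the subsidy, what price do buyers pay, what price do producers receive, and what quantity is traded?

Rewrite in direct form: qd = 219 − 2.5p and qs = 5p − 36.
Before the subsidy: set 219 − 2.5p = 5p − 36 → p* = €34, q* = 134.
With a per-unit subsidy paid to producers, each receives p + 21 per unit sold, so supply becomes qs = 5(p + 21) − 36.
New equilibrium: buyers pay €20, producers receive €41, q = 169. (Wedge: pb − ps = −21.)

Buyers pay €20; producers receive €41; quantity = 169.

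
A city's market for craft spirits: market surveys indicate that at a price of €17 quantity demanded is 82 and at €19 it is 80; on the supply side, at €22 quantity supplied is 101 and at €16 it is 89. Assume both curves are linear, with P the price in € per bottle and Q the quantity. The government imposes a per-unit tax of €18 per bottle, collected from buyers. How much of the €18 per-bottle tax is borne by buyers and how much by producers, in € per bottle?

Demand slope: (80 − 82)/(19 − 17) = -1, so Qd = 99 − P.
Supply slope: (89 − 101)/(16 − 22) = 2, so Qs = 2P + 57.
Before the tax: set 99 − P = 2P + 57 → P* = €14, Q* = 85.
With the tax collected from buyers, demand (in seller-price terms) shifts: Qd = 99 − (P + 18).
New equilibrium: buyers pay €26, producers receive €8, Q = 73. (Wedge: Pb − Ps = 18.)
Burden on buyers: €12; on producers: €6. (They sum to €18.)
The less price-elastic side of the market bears the larger share of a per-unit tax.

Buyers bear €12 per bottle; producers bear €6 per bottle.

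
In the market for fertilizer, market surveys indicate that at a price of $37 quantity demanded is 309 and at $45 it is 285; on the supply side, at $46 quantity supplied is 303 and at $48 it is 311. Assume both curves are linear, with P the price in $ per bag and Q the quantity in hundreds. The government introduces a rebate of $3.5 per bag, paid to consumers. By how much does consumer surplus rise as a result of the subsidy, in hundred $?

Consumer surplus rises by $588 hundred.

Demand slope: (285 − 309)/(45 − 37) = -3, so Qd = 420 − 3P.
Supply slope: (311 − 303)/(48 − 46) = 4, so Qs = 4P + 119.
Before the subsidy: set 420 − 3P = 4P + 119 → P* = $43, Q* = 291.
With a per-unit subsidy paid to consumers, each effectively pays P − 3.5, so demand becomes Qd = 420 − 3(P − 3.5).
Solving gives Q = 297 with consumers paying $41 and producers receiving $44.5 (the $3.5 wedge).
ΔCS is the trapezoid between Q = 297 and Q = 291 of height $2: ½ · (291 + 297) · 2 = $588.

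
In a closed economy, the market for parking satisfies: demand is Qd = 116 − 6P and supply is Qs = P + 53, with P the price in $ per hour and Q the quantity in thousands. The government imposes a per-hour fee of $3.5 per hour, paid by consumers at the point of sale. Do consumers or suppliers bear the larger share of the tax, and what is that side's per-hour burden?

Before the tax: set 116 − 6P = P + 53 → P* = $9, Q* = 62.
With the tax collected from consumers, demand (in seller-price terms) shifts: Qd = 116 − 6(P + 3.5).
Solving gives Q = 59 with consumers paying $9.5 and suppliers receiving $6 (the $3.5 wedge).
Per-hour burden: consumers $0.5, suppliers $3.
Suppliers take the larger share because supply is less price-elastic here (demand slope 6 vs supply slope 1).
The less price-elastic side of the market bears the larger share of a per-unit tax.

Suppliers bear the larger share: $3 per hour.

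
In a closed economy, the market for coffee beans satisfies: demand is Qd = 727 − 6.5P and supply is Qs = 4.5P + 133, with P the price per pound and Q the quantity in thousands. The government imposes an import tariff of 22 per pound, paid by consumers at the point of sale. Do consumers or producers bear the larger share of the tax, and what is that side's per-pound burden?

Producers bear the larger share: 13 per pound.

Without the tax, 727 − 6.5P = 4.5P + 133 gives 11P = 594, so P* = 54 and Q* = 376.
With the tax collected from consumers, demand (in seller-price terms) shifts: Qd = 727 − 6.5(P + 22).
New equilibrium: consumers pay 63, producers receive 41, Q = 317.5. (Wedge: Pb − Ps = 22.)
Per-pound burden: consumers 9, producers 13.
Producers take the larger share because supply is less price-elastic here (demand slope 6.5 vs supply slope 4.5).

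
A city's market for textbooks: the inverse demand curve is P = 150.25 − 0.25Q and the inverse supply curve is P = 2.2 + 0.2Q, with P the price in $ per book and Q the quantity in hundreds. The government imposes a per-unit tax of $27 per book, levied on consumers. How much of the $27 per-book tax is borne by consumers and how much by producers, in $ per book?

Rewrite in direct form: Qd = 601 − 4P and Qs = 5P − 11.
Before the tax: set 601 − 4P = 5P − 11 → P* = $68, Q* = 329.
With the tax collected from consumers, demand (in seller-price terms) shifts: Qd = 601 − 4(P + 27).
Solving gives Q = 269 with consumers paying $83 and producers receiving $56 (the $27 wedge).
Burden on consumers: $15; on producers: $12. (They sum to $27.)

Consumers bear $15 per book; producers bear $12 per book.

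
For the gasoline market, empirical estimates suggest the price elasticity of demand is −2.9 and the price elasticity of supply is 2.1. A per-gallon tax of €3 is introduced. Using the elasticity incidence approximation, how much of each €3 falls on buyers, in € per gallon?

Buyers bear ≈ €1.26 per gallon.

Incidence ratio: buyers' share ≈ εs / (εs + |εd|) = 2.1 / (2.1 + 2.9) = 0.42.
So buyers bear ≈ 0.42 × €3 = €1.26; producers bear €1.74.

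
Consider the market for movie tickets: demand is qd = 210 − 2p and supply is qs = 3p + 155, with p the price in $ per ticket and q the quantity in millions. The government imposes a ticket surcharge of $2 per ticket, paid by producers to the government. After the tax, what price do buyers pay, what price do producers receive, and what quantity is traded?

Without the tax, 210 − 2p = 3p + 155 gives 5p = 55, so p* = $11 and q* = 188.
With the tax collected from producers, supply shifts: qs = 3(p − 2) + 155.
Solving gives q = 185.6 with buyers paying $12.2 and producers receiving $10.2 (the $2 wedge).
The less price-elastic side of the market bears the larger share of a per-unit tax.

Buyers pay $12.2; producers receive $10.2; quantity = 185.6.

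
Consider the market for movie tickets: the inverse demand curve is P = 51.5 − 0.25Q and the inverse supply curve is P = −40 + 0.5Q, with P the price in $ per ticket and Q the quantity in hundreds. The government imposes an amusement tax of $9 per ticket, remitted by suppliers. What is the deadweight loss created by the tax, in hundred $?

Deadweight loss = $54 hundred.

Rewrite in direct form: Qd = 206 − 4P and Qs = 2P + 80.
Before the tax: set 206 − 4P = 2P + 80 → P* = $21, Q* = 122.
With the tax collected from suppliers, supply shifts: Qs = 2(P − 9) + 80.
New equilibrium: buyers pay $24, suppliers receive $15, Q = 110. (Wedge: Pb − Ps = 9.)
Quantity falls by |ΔQ| = |122 − 110| = 12.
DWL = ½ · t · |ΔQ| = ½ · 9 · 12 = $54.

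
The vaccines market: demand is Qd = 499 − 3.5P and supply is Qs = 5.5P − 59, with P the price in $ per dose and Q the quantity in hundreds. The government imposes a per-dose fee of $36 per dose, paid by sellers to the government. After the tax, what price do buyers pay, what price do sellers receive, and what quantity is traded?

Buyers pay $84; sellers receive $48; quantity = 205.

Without the tax, 499 − 3.5P = 5.5P − 59 gives 9P = 558, so P* = $62 and Q* = 282.
With the tax collected from sellers, supply shifts: Qs = 5.5(P − 36) − 59.
Solving gives Q = 205 with buyers paying $84 and sellers receiving $48 (the $36 wedge).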